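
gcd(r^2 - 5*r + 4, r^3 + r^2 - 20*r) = r - 4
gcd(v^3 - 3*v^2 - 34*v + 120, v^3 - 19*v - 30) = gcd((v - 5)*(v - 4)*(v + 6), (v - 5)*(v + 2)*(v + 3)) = v - 5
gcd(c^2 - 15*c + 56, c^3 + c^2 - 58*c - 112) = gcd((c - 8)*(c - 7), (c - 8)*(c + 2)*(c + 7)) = c - 8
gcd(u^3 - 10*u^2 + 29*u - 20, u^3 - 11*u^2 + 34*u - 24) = u^2 - 5*u + 4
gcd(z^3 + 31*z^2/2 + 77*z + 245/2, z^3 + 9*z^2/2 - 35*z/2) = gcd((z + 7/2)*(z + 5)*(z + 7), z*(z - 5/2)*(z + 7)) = z + 7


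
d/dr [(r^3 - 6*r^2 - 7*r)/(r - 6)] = 2*(r^3 - 12*r^2 + 36*r + 21)/(r^2 - 12*r + 36)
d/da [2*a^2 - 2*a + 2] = 4*a - 2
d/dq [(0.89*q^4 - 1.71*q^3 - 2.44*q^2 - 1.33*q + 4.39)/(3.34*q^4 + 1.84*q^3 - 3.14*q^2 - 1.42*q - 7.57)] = (7.349*q^6 + 10.71*q^5 + 19.3942*q^4 - 75.8488*q^3 + 13.8899*q^2 + 64.5108*q + 16.3019)/(11.1556*q^8 + 12.2912*q^7 - 17.5896*q^6 - 21.0408*q^5 - 45.9336*q^4 - 18.94*q^3 + 49.556*q^2 + 21.4988*q + 57.3049)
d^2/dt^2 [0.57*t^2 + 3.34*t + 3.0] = 1.14000000000000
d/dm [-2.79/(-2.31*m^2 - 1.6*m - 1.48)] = (-12.8898*m - 4.464)/(2.31*m^2 + 1.6*m + 1.48)^2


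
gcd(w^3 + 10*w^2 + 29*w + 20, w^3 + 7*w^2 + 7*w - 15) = w + 5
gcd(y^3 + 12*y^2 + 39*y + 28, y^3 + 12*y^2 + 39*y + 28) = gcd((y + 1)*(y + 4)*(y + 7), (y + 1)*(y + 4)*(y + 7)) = y^3 + 12*y^2 + 39*y + 28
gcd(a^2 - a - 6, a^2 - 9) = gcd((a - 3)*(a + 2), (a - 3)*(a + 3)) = a - 3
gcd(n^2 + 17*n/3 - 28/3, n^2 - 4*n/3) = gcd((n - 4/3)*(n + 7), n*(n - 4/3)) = n - 4/3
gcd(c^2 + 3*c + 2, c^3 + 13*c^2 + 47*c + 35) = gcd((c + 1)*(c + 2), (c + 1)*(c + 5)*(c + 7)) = c + 1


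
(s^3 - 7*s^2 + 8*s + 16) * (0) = 0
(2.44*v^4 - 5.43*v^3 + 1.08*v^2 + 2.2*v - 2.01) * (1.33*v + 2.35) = 3.2452*v^5 - 1.4879*v^4 - 11.3241*v^3 + 5.464*v^2 + 2.4967*v - 4.7235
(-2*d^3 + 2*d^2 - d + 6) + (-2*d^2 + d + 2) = 8 - 2*d^3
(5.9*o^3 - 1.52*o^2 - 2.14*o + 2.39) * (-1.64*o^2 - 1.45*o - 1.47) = -9.676*o^5 - 6.0622*o^4 - 2.9594*o^3 + 1.4178*o^2 - 0.3197*o - 3.5133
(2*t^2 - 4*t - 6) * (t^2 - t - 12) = 2*t^4 - 6*t^3 - 26*t^2 + 54*t + 72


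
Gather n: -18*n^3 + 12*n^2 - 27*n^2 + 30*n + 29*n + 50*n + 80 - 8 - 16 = -18*n^3 - 15*n^2 + 109*n + 56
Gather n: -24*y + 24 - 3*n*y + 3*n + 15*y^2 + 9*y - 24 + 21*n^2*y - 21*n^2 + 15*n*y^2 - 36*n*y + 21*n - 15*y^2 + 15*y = n^2*(21*y - 21) + n*(15*y^2 - 39*y + 24)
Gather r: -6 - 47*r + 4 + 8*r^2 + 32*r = 8*r^2 - 15*r - 2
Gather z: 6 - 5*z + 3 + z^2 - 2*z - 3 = z^2 - 7*z + 6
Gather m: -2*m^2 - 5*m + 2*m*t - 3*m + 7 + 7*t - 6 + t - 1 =-2*m^2 + m*(2*t - 8) + 8*t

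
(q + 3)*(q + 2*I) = q^2 + 3*q + 2*I*q + 6*I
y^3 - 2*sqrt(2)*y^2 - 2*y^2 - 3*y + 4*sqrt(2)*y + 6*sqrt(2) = (y - 3)*(y + 1)*(y - 2*sqrt(2))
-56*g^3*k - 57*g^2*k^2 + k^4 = k*(-8*g + k)*(g + k)*(7*g + k)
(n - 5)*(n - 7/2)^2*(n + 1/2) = n^4 - 23*n^3/2 + 165*n^2/4 - 301*n/8 - 245/8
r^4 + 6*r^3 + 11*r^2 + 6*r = r*(r + 1)*(r + 2)*(r + 3)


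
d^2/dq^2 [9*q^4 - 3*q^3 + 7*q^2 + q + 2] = 108*q^2 - 18*q + 14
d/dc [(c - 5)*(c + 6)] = 2*c + 1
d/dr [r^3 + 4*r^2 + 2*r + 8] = 3*r^2 + 8*r + 2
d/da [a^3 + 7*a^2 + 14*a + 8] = 3*a^2 + 14*a + 14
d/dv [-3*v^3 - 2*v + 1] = -9*v^2 - 2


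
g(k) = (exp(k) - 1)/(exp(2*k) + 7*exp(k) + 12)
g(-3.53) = -0.08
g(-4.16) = -0.08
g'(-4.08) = 0.00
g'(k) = (exp(k) - 1)*(-2*exp(2*k) - 7*exp(k))/(exp(2*k) + 7*exp(k) + 12)^2 + exp(k)/(exp(2*k) + 7*exp(k) + 12)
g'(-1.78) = 0.02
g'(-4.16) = 0.00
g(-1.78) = -0.06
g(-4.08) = -0.08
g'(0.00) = 0.05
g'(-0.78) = 0.04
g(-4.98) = -0.08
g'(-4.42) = 0.00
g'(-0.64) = 0.04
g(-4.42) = -0.08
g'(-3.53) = 0.00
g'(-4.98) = 0.00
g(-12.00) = -0.08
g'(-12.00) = 0.00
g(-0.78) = -0.04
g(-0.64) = -0.03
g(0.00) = 0.00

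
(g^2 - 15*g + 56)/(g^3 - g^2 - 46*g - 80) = (g - 7)/(g^2 + 7*g + 10)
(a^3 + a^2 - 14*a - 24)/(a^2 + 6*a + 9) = (a^2 - 2*a - 8)/(a + 3)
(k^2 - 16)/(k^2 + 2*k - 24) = (k + 4)/(k + 6)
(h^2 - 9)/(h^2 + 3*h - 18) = (h + 3)/(h + 6)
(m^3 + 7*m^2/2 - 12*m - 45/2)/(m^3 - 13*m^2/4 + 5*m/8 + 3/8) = 4*(2*m^2 + 13*m + 15)/(8*m^2 - 2*m - 1)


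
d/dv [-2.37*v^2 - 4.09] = -4.74*v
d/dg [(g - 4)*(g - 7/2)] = 2*g - 15/2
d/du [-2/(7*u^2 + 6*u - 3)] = 4*(7*u + 3)/(7*u^2 + 6*u - 3)^2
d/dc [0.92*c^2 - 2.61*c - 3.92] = 1.84*c - 2.61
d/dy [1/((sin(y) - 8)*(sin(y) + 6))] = 2*(1 - sin(y))*cos(y)/((sin(y) - 8)^2*(sin(y) + 6)^2)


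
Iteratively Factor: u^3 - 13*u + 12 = (u - 3)*(u^2 + 3*u - 4) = (u - 3)*(u + 4)*(u - 1)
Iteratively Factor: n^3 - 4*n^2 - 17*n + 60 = (n - 3)*(n^2 - n - 20) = (n - 5)*(n - 3)*(n + 4)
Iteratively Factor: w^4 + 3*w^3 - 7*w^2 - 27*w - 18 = (w - 3)*(w^3 + 6*w^2 + 11*w + 6) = (w - 3)*(w + 3)*(w^2 + 3*w + 2) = (w - 3)*(w + 1)*(w + 3)*(w + 2)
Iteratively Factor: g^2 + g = (g + 1)*(g)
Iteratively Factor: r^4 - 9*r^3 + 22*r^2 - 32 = (r + 1)*(r^3 - 10*r^2 + 32*r - 32) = (r - 2)*(r + 1)*(r^2 - 8*r + 16) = (r - 4)*(r - 2)*(r + 1)*(r - 4)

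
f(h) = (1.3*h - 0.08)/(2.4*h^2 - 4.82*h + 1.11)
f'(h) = (4.82 - 4.8*h)*(1.3*h - 0.08)/(2.4*h^2 - 4.82*h + 1.11)^2 + 1.3/(2.4*h^2 - 4.82*h + 1.11) = (-3.12*h^2 + 0.384*h + 1.0574)/(5.76*h^4 - 23.136*h^3 + 28.5604*h^2 - 10.7004*h + 1.2321)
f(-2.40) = -0.12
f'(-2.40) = -0.03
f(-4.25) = -0.09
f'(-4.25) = -0.01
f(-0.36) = -0.17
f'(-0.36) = 0.05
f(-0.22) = -0.16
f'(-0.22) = 0.16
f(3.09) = 0.43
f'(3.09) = -0.33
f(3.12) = 0.42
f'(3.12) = -0.32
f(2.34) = 1.00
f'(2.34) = -1.71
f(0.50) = -0.81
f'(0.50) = 0.96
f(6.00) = 0.13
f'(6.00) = -0.03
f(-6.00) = -0.07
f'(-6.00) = -0.01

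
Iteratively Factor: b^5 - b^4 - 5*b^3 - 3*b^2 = (b + 1)*(b^4 - 2*b^3 - 3*b^2) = b*(b + 1)*(b^3 - 2*b^2 - 3*b) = b^2*(b + 1)*(b^2 - 2*b - 3) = b^2*(b - 3)*(b + 1)*(b + 1)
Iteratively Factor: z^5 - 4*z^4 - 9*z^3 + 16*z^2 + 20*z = (z)*(z^4 - 4*z^3 - 9*z^2 + 16*z + 20) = z*(z + 1)*(z^3 - 5*z^2 - 4*z + 20) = z*(z + 1)*(z + 2)*(z^2 - 7*z + 10) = z*(z - 5)*(z + 1)*(z + 2)*(z - 2)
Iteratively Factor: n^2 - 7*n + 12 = (n - 3)*(n - 4)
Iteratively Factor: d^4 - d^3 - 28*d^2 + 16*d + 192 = (d + 3)*(d^3 - 4*d^2 - 16*d + 64) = (d + 3)*(d + 4)*(d^2 - 8*d + 16) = (d - 4)*(d + 3)*(d + 4)*(d - 4)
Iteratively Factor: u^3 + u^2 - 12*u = (u + 4)*(u^2 - 3*u) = u*(u + 4)*(u - 3)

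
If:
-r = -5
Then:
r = 5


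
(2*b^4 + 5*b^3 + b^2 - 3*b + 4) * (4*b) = 8*b^5 + 20*b^4 + 4*b^3 - 12*b^2 + 16*b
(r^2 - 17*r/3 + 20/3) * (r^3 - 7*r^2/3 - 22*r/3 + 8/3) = r^5 - 8*r^4 + 113*r^3/9 + 86*r^2/3 - 64*r + 160/9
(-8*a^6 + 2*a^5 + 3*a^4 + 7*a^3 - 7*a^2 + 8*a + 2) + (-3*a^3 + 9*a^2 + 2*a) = -8*a^6 + 2*a^5 + 3*a^4 + 4*a^3 + 2*a^2 + 10*a + 2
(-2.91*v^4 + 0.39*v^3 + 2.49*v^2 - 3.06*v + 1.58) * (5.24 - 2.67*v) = 7.7697*v^5 - 16.2897*v^4 - 4.6047*v^3 + 21.2178*v^2 - 20.253*v + 8.2792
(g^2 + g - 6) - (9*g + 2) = g^2 - 8*g - 8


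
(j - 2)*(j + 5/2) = j^2 + j/2 - 5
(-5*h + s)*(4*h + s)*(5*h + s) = -100*h^3 - 25*h^2*s + 4*h*s^2 + s^3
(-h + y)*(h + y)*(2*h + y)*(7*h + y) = -14*h^4 - 9*h^3*y + 13*h^2*y^2 + 9*h*y^3 + y^4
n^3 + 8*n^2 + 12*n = n*(n + 2)*(n + 6)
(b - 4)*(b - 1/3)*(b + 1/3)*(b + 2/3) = b^4 - 10*b^3/3 - 25*b^2/9 + 10*b/27 + 8/27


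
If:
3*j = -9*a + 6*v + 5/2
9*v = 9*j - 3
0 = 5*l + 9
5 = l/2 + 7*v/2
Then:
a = 51/70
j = 212/105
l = -9/5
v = 59/35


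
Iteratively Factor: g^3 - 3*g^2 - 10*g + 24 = (g - 4)*(g^2 + g - 6) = (g - 4)*(g + 3)*(g - 2)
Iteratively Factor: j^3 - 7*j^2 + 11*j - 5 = (j - 5)*(j^2 - 2*j + 1) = (j - 5)*(j - 1)*(j - 1)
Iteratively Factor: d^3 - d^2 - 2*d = (d + 1)*(d^2 - 2*d) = (d - 2)*(d + 1)*(d)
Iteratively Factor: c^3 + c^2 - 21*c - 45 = (c + 3)*(c^2 - 2*c - 15) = (c - 5)*(c + 3)*(c + 3)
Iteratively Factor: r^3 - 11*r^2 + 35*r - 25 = (r - 5)*(r^2 - 6*r + 5) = (r - 5)^2*(r - 1)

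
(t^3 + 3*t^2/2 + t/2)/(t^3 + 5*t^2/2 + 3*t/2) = (2*t + 1)/(2*t + 3)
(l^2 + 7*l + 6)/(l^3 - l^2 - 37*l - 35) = (l + 6)/(l^2 - 2*l - 35)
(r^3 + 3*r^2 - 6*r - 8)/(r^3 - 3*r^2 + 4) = (r + 4)/(r - 2)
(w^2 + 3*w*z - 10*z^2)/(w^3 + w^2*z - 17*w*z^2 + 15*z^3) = (w - 2*z)/(w^2 - 4*w*z + 3*z^2)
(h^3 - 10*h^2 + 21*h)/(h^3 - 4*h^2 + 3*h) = (h - 7)/(h - 1)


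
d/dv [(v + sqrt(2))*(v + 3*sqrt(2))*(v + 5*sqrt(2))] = 3*v^2 + 18*sqrt(2)*v + 46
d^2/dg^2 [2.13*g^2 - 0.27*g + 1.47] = 4.26000000000000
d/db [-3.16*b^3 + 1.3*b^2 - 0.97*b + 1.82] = -9.48*b^2 + 2.6*b - 0.97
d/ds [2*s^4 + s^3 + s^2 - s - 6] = 8*s^3 + 3*s^2 + 2*s - 1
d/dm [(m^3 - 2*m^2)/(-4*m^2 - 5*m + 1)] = m*(-4*m^3 - 10*m^2 + 13*m - 4)/(16*m^4 + 40*m^3 + 17*m^2 - 10*m + 1)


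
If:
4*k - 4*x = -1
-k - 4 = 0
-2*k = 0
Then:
No Solution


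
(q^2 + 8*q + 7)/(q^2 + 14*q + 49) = (q + 1)/(q + 7)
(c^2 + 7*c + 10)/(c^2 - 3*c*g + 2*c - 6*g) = (c + 5)/(c - 3*g)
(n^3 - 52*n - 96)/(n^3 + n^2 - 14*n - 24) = (n^2 - 2*n - 48)/(n^2 - n - 12)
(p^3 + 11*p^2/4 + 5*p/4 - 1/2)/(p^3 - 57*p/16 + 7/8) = 4*(p + 1)/(4*p - 7)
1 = 1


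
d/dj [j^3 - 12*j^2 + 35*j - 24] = 3*j^2 - 24*j + 35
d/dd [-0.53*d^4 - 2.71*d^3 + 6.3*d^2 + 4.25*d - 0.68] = -2.12*d^3 - 8.13*d^2 + 12.6*d + 4.25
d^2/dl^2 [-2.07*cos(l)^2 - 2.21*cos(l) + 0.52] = 2.21*cos(l) + 4.14*cos(2*l)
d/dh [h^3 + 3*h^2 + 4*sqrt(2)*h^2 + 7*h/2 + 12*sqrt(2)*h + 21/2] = 3*h^2 + 6*h + 8*sqrt(2)*h + 7/2 + 12*sqrt(2)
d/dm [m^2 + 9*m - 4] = 2*m + 9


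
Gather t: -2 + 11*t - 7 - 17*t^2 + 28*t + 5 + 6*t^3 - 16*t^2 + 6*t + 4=6*t^3 - 33*t^2 + 45*t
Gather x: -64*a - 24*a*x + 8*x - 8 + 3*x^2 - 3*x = -64*a + 3*x^2 + x*(5 - 24*a) - 8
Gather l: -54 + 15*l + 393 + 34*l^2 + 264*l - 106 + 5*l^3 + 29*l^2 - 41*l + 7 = 5*l^3 + 63*l^2 + 238*l + 240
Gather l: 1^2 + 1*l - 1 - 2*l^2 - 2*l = -2*l^2 - l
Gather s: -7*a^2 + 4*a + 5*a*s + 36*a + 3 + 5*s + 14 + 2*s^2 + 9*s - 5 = -7*a^2 + 40*a + 2*s^2 + s*(5*a + 14) + 12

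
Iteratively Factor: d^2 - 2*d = (d)*(d - 2)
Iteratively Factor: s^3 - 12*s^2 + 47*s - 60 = (s - 4)*(s^2 - 8*s + 15) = (s - 5)*(s - 4)*(s - 3)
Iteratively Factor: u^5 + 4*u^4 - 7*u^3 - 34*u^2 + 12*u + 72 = (u + 2)*(u^4 + 2*u^3 - 11*u^2 - 12*u + 36) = (u - 2)*(u + 2)*(u^3 + 4*u^2 - 3*u - 18) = (u - 2)*(u + 2)*(u + 3)*(u^2 + u - 6) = (u - 2)*(u + 2)*(u + 3)^2*(u - 2)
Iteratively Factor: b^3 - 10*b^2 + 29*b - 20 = (b - 4)*(b^2 - 6*b + 5) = (b - 5)*(b - 4)*(b - 1)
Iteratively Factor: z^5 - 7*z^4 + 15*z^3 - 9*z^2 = (z)*(z^4 - 7*z^3 + 15*z^2 - 9*z) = z*(z - 3)*(z^3 - 4*z^2 + 3*z) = z^2*(z - 3)*(z^2 - 4*z + 3) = z^2*(z - 3)*(z - 1)*(z - 3)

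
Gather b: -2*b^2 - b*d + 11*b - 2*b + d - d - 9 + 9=-2*b^2 + b*(9 - d)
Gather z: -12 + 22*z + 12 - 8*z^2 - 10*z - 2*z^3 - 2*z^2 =-2*z^3 - 10*z^2 + 12*z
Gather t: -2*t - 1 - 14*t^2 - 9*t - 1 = -14*t^2 - 11*t - 2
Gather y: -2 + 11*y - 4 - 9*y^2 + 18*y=-9*y^2 + 29*y - 6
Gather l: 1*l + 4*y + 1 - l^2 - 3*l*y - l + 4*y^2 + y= -l^2 - 3*l*y + 4*y^2 + 5*y + 1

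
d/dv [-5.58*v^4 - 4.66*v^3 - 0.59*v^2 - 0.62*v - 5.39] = -22.32*v^3 - 13.98*v^2 - 1.18*v - 0.62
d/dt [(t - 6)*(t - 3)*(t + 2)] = t*(3*t - 14)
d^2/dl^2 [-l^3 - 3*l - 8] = -6*l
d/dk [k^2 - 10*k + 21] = 2*k - 10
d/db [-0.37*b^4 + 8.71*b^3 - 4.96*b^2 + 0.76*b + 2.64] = -1.48*b^3 + 26.13*b^2 - 9.92*b + 0.76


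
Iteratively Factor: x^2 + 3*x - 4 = (x + 4)*(x - 1)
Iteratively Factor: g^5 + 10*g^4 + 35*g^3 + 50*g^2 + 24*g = (g + 4)*(g^4 + 6*g^3 + 11*g^2 + 6*g) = g*(g + 4)*(g^3 + 6*g^2 + 11*g + 6) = g*(g + 1)*(g + 4)*(g^2 + 5*g + 6) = g*(g + 1)*(g + 3)*(g + 4)*(g + 2)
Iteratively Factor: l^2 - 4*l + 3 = (l - 3)*(l - 1)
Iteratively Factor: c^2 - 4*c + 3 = (c - 3)*(c - 1)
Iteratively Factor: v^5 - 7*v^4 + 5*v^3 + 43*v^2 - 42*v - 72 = (v + 1)*(v^4 - 8*v^3 + 13*v^2 + 30*v - 72) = (v - 3)*(v + 1)*(v^3 - 5*v^2 - 2*v + 24) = (v - 3)^2*(v + 1)*(v^2 - 2*v - 8) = (v - 4)*(v - 3)^2*(v + 1)*(v + 2)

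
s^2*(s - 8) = s^3 - 8*s^2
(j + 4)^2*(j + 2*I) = j^3 + 8*j^2 + 2*I*j^2 + 16*j + 16*I*j + 32*I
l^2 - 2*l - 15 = (l - 5)*(l + 3)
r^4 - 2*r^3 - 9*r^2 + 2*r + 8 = (r - 4)*(r - 1)*(r + 1)*(r + 2)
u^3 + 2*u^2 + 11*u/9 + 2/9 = (u + 1/3)*(u + 2/3)*(u + 1)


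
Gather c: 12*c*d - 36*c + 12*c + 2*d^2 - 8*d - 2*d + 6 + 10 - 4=c*(12*d - 24) + 2*d^2 - 10*d + 12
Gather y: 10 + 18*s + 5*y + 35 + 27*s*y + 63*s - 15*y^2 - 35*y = 81*s - 15*y^2 + y*(27*s - 30) + 45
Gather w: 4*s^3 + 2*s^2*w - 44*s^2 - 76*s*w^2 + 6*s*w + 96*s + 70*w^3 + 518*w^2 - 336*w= 4*s^3 - 44*s^2 + 96*s + 70*w^3 + w^2*(518 - 76*s) + w*(2*s^2 + 6*s - 336)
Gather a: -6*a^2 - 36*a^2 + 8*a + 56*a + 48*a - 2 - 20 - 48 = -42*a^2 + 112*a - 70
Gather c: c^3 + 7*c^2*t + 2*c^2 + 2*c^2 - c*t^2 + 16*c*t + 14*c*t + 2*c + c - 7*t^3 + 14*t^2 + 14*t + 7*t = c^3 + c^2*(7*t + 4) + c*(-t^2 + 30*t + 3) - 7*t^3 + 14*t^2 + 21*t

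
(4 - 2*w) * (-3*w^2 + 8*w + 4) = 6*w^3 - 28*w^2 + 24*w + 16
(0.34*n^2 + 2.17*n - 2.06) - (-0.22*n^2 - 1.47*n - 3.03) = 0.56*n^2 + 3.64*n + 0.97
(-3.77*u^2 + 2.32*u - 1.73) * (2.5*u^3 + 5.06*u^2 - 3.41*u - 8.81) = -9.425*u^5 - 13.2762*u^4 + 20.2699*u^3 + 16.5487*u^2 - 14.5399*u + 15.2413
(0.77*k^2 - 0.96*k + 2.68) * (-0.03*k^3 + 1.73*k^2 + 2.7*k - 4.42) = -0.0231*k^5 + 1.3609*k^4 + 0.3378*k^3 - 1.359*k^2 + 11.4792*k - 11.8456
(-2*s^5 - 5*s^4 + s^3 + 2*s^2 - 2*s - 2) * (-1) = 2*s^5 + 5*s^4 - s^3 - 2*s^2 + 2*s + 2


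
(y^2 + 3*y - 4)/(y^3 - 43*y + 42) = (y + 4)/(y^2 + y - 42)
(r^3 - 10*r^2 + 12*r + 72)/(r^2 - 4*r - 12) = r - 6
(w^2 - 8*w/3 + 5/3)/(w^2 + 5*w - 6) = (w - 5/3)/(w + 6)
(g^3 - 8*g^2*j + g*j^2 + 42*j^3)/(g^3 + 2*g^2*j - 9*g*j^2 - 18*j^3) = (g - 7*j)/(g + 3*j)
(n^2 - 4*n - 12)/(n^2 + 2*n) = (n - 6)/n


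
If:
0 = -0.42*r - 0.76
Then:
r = -1.81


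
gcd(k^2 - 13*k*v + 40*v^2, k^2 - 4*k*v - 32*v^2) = -k + 8*v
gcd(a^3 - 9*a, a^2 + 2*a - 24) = 1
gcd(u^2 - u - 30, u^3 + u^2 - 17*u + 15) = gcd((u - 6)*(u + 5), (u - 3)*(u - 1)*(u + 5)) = u + 5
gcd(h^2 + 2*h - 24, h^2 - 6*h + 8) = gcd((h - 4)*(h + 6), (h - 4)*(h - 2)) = h - 4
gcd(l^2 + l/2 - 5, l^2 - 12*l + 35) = 1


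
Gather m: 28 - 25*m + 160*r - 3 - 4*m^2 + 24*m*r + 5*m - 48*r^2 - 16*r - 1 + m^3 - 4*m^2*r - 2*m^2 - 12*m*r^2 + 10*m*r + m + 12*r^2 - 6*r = m^3 + m^2*(-4*r - 6) + m*(-12*r^2 + 34*r - 19) - 36*r^2 + 138*r + 24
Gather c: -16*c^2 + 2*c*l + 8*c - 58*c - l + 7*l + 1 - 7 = -16*c^2 + c*(2*l - 50) + 6*l - 6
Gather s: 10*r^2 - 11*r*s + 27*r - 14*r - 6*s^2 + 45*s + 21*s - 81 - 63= 10*r^2 + 13*r - 6*s^2 + s*(66 - 11*r) - 144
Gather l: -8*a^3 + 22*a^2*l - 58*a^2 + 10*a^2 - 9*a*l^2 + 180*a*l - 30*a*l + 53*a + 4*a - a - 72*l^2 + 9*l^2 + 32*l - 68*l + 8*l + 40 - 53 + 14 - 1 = -8*a^3 - 48*a^2 + 56*a + l^2*(-9*a - 63) + l*(22*a^2 + 150*a - 28)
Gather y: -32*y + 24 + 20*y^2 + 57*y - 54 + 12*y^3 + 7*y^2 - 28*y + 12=12*y^3 + 27*y^2 - 3*y - 18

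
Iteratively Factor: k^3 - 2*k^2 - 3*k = (k + 1)*(k^2 - 3*k) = k*(k + 1)*(k - 3)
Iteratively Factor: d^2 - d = (d)*(d - 1)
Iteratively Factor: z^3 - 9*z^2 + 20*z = (z - 4)*(z^2 - 5*z) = (z - 5)*(z - 4)*(z)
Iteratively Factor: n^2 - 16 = (n + 4)*(n - 4)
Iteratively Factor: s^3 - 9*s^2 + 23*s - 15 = (s - 3)*(s^2 - 6*s + 5) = (s - 5)*(s - 3)*(s - 1)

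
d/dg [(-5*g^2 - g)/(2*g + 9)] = (-10*g^2 - 90*g - 9)/(4*g^2 + 36*g + 81)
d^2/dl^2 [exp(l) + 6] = exp(l)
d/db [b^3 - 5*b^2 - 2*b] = 3*b^2 - 10*b - 2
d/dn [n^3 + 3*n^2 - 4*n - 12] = 3*n^2 + 6*n - 4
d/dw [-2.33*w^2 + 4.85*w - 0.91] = 4.85 - 4.66*w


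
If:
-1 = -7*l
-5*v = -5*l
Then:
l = 1/7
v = 1/7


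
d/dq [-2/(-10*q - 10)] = -1/(5*(q + 1)^2)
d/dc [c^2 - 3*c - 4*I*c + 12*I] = 2*c - 3 - 4*I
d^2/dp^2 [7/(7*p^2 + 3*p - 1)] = 14*(-49*p^2 - 21*p + (14*p + 3)^2 + 7)/(7*p^2 + 3*p - 1)^3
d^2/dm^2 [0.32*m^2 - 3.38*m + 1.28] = 0.640000000000000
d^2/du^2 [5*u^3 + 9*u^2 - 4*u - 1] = 30*u + 18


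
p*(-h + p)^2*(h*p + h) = h^3*p^2 + h^3*p - 2*h^2*p^3 - 2*h^2*p^2 + h*p^4 + h*p^3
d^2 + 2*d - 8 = (d - 2)*(d + 4)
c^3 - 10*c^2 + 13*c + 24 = (c - 8)*(c - 3)*(c + 1)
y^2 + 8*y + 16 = (y + 4)^2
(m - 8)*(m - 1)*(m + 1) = m^3 - 8*m^2 - m + 8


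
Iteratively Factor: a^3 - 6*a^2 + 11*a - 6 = (a - 3)*(a^2 - 3*a + 2) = (a - 3)*(a - 1)*(a - 2)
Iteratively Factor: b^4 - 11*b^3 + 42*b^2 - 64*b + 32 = (b - 1)*(b^3 - 10*b^2 + 32*b - 32) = (b - 2)*(b - 1)*(b^2 - 8*b + 16) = (b - 4)*(b - 2)*(b - 1)*(b - 4)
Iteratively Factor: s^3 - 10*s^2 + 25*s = (s - 5)*(s^2 - 5*s) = (s - 5)^2*(s)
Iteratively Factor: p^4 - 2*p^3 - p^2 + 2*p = (p - 1)*(p^3 - p^2 - 2*p) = (p - 2)*(p - 1)*(p^2 + p) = p*(p - 2)*(p - 1)*(p + 1)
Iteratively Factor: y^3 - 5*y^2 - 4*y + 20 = (y - 5)*(y^2 - 4) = (y - 5)*(y + 2)*(y - 2)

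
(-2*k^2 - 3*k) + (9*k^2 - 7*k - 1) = 7*k^2 - 10*k - 1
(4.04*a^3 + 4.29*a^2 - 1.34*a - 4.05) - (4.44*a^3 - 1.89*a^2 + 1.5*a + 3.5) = -0.4*a^3 + 6.18*a^2 - 2.84*a - 7.55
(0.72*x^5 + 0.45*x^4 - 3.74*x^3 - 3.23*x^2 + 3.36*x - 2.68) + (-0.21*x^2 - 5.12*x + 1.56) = 0.72*x^5 + 0.45*x^4 - 3.74*x^3 - 3.44*x^2 - 1.76*x - 1.12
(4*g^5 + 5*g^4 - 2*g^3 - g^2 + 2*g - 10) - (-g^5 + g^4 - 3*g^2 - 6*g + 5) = 5*g^5 + 4*g^4 - 2*g^3 + 2*g^2 + 8*g - 15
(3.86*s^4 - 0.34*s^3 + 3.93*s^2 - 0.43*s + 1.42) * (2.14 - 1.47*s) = -5.6742*s^5 + 8.7602*s^4 - 6.5047*s^3 + 9.0423*s^2 - 3.0076*s + 3.0388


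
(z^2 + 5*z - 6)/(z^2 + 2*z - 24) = (z - 1)/(z - 4)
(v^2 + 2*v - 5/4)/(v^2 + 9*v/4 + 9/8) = 2*(4*v^2 + 8*v - 5)/(8*v^2 + 18*v + 9)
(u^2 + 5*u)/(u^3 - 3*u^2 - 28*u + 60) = u/(u^2 - 8*u + 12)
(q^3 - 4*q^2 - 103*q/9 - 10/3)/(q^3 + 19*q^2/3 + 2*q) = (q^2 - 13*q/3 - 10)/(q*(q + 6))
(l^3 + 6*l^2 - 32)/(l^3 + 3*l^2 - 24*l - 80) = (l - 2)/(l - 5)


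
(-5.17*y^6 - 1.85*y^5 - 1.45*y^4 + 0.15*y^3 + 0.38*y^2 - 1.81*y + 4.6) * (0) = 0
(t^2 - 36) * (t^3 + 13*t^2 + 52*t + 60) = t^5 + 13*t^4 + 16*t^3 - 408*t^2 - 1872*t - 2160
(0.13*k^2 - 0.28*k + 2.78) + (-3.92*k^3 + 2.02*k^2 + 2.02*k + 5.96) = -3.92*k^3 + 2.15*k^2 + 1.74*k + 8.74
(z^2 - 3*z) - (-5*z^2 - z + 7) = 6*z^2 - 2*z - 7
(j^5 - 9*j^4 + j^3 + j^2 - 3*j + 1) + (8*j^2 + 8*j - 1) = j^5 - 9*j^4 + j^3 + 9*j^2 + 5*j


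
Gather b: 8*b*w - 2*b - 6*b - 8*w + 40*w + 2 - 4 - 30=b*(8*w - 8) + 32*w - 32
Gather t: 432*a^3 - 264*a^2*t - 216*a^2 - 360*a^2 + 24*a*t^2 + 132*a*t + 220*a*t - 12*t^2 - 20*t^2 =432*a^3 - 576*a^2 + t^2*(24*a - 32) + t*(-264*a^2 + 352*a)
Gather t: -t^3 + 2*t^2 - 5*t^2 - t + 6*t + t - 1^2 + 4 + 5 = -t^3 - 3*t^2 + 6*t + 8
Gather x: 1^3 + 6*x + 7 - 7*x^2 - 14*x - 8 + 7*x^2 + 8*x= 0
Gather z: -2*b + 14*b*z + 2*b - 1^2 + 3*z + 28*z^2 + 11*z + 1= 28*z^2 + z*(14*b + 14)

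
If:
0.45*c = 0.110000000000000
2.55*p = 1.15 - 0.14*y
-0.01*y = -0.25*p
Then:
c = 0.24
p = 0.19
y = 4.75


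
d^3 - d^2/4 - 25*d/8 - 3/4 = (d - 2)*(d + 1/4)*(d + 3/2)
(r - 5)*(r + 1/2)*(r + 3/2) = r^3 - 3*r^2 - 37*r/4 - 15/4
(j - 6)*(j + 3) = j^2 - 3*j - 18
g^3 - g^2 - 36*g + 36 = (g - 6)*(g - 1)*(g + 6)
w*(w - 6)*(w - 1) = w^3 - 7*w^2 + 6*w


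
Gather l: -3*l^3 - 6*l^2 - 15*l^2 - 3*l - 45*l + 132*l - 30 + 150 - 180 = -3*l^3 - 21*l^2 + 84*l - 60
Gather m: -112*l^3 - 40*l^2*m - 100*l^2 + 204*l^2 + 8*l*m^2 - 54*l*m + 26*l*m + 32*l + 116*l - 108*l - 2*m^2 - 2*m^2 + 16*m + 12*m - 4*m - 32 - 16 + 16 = -112*l^3 + 104*l^2 + 40*l + m^2*(8*l - 4) + m*(-40*l^2 - 28*l + 24) - 32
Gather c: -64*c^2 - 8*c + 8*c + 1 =1 - 64*c^2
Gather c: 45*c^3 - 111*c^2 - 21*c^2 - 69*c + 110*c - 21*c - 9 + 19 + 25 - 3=45*c^3 - 132*c^2 + 20*c + 32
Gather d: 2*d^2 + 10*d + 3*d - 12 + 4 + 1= 2*d^2 + 13*d - 7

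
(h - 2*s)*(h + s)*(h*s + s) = h^3*s - h^2*s^2 + h^2*s - 2*h*s^3 - h*s^2 - 2*s^3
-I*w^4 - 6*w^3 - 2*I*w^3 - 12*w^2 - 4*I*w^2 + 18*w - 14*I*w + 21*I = (w + 3)*(w - 7*I)*(w + I)*(-I*w + I)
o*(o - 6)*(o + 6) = o^3 - 36*o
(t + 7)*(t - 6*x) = t^2 - 6*t*x + 7*t - 42*x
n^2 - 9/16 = (n - 3/4)*(n + 3/4)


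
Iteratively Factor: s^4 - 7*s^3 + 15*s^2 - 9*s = (s - 3)*(s^3 - 4*s^2 + 3*s) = (s - 3)*(s - 1)*(s^2 - 3*s) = s*(s - 3)*(s - 1)*(s - 3)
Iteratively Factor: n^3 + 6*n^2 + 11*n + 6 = (n + 1)*(n^2 + 5*n + 6) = (n + 1)*(n + 2)*(n + 3)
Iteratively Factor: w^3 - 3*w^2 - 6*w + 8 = (w - 1)*(w^2 - 2*w - 8) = (w - 4)*(w - 1)*(w + 2)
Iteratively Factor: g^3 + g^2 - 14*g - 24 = (g + 3)*(g^2 - 2*g - 8) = (g - 4)*(g + 3)*(g + 2)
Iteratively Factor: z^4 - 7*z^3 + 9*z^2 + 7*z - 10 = (z - 1)*(z^3 - 6*z^2 + 3*z + 10) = (z - 2)*(z - 1)*(z^2 - 4*z - 5) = (z - 2)*(z - 1)*(z + 1)*(z - 5)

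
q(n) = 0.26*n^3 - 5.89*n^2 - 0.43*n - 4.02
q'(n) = 0.78*n^2 - 11.78*n - 0.43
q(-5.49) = -222.21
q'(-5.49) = 87.75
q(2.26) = -32.07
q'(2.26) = -23.07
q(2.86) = -47.35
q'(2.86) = -27.74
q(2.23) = -31.39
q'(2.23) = -22.82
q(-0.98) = -9.50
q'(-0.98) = 11.86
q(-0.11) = -4.04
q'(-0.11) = 0.88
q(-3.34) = -77.98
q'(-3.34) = 47.62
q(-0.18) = -4.13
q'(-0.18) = 1.72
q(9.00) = -295.44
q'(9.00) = -43.27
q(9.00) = -295.44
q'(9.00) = -43.27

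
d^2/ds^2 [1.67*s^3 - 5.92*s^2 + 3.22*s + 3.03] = 10.02*s - 11.84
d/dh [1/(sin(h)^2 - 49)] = -2*sin(h)*cos(h)/(sin(h)^2 - 49)^2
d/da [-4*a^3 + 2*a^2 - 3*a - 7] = -12*a^2 + 4*a - 3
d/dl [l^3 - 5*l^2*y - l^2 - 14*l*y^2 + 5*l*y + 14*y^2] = 3*l^2 - 10*l*y - 2*l - 14*y^2 + 5*y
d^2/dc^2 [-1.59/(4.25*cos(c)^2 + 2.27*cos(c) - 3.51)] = (114.8775*(1 - cos(c)^2)^2 + 46.018575*cos(c)^3 + 160.507161*cos(c)^2 - 79.368507*cos(c) - 178.701372)/(4.25*cos(c)^2 + 2.27*cos(c) - 3.51)^3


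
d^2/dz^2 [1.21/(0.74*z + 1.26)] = 1.325192/(0.74*z + 1.26)^3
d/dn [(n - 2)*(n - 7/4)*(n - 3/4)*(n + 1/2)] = 4*n^3 - 12*n^2 + 65*n/8 + 17/32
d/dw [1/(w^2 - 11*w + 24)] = (11 - 2*w)/(w^2 - 11*w + 24)^2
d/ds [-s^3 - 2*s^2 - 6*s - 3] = -3*s^2 - 4*s - 6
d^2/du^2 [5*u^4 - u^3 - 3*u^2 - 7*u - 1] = 60*u^2 - 6*u - 6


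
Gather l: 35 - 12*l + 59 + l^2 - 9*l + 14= l^2 - 21*l + 108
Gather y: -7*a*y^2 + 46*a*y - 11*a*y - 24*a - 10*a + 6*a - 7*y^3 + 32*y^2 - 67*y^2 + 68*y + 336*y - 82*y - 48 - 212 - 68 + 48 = -28*a - 7*y^3 + y^2*(-7*a - 35) + y*(35*a + 322) - 280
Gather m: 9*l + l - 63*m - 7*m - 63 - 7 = 10*l - 70*m - 70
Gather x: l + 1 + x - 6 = l + x - 5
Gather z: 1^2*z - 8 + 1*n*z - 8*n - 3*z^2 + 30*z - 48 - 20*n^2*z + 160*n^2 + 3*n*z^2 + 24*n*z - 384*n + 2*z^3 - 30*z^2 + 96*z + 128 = 160*n^2 - 392*n + 2*z^3 + z^2*(3*n - 33) + z*(-20*n^2 + 25*n + 127) + 72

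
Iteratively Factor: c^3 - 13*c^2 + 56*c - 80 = (c - 4)*(c^2 - 9*c + 20) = (c - 4)^2*(c - 5)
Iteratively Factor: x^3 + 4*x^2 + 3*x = (x + 1)*(x^2 + 3*x) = x*(x + 1)*(x + 3)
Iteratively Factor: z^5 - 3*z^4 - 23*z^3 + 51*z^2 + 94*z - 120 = (z + 2)*(z^4 - 5*z^3 - 13*z^2 + 77*z - 60) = (z - 5)*(z + 2)*(z^3 - 13*z + 12) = (z - 5)*(z - 1)*(z + 2)*(z^2 + z - 12) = (z - 5)*(z - 3)*(z - 1)*(z + 2)*(z + 4)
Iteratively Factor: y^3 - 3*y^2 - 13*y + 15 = (y - 5)*(y^2 + 2*y - 3) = (y - 5)*(y - 1)*(y + 3)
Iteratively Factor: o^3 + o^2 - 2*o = (o)*(o^2 + o - 2) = o*(o + 2)*(o - 1)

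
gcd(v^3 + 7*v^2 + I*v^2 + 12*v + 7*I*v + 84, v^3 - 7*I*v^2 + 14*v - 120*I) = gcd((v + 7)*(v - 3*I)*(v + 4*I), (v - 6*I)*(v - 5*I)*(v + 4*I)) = v + 4*I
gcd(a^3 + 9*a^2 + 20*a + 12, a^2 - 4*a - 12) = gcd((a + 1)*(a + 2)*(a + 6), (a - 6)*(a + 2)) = a + 2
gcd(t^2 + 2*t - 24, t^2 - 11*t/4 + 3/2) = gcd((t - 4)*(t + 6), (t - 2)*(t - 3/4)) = 1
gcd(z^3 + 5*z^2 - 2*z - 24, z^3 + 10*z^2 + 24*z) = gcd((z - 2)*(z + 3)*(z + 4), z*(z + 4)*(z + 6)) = z + 4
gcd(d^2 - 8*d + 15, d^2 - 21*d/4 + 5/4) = d - 5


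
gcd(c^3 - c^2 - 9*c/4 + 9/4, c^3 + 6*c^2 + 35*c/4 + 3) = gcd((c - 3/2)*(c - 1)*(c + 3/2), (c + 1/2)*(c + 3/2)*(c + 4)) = c + 3/2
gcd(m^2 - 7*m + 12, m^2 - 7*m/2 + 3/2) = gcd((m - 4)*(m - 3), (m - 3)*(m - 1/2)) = m - 3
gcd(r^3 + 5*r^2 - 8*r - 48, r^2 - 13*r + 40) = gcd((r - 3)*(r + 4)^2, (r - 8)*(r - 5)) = 1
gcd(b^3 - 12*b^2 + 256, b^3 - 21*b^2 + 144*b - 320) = b^2 - 16*b + 64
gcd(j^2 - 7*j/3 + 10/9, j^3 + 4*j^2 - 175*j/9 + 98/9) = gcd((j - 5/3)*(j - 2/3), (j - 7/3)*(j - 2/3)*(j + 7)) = j - 2/3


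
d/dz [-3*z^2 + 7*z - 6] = 7 - 6*z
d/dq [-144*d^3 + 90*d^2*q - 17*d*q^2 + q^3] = 90*d^2 - 34*d*q + 3*q^2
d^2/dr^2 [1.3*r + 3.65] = 0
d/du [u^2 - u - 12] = 2*u - 1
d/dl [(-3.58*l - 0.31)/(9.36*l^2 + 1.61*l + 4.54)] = (33.5088*l^2 + 5.8032*l - 15.7541)/(87.6096*l^4 + 30.1392*l^3 + 87.5809*l^2 + 14.6188*l + 20.6116)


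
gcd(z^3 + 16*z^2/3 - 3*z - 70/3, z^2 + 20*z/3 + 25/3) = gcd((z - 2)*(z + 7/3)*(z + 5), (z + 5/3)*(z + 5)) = z + 5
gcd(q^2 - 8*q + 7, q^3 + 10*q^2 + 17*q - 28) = q - 1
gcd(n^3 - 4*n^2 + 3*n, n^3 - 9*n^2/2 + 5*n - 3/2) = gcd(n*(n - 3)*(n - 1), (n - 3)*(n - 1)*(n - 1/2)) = n^2 - 4*n + 3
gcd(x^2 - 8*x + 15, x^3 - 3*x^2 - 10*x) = x - 5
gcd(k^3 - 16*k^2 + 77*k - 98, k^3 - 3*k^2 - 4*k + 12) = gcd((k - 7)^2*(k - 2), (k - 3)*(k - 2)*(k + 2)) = k - 2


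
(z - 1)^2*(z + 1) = z^3 - z^2 - z + 1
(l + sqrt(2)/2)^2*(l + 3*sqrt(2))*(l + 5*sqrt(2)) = l^4 + 9*sqrt(2)*l^3 + 93*l^2/2 + 34*sqrt(2)*l + 15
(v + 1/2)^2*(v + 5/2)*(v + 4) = v^4 + 15*v^3/2 + 67*v^2/4 + 93*v/8 + 5/2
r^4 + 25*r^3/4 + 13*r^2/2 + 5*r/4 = r*(r + 1/4)*(r + 1)*(r + 5)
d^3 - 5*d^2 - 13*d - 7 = (d - 7)*(d + 1)^2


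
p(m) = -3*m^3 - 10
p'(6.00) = -324.00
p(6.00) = -658.00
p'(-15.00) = -2025.00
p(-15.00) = 10115.00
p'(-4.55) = -186.32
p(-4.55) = 272.59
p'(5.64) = -286.29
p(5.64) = -548.22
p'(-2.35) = -49.70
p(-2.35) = 28.93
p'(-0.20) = -0.36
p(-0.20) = -9.98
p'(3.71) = -123.88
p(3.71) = -163.19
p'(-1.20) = -12.96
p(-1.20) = -4.82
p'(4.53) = -184.69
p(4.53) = -288.88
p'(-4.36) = -171.09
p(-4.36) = 238.65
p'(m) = -9*m^2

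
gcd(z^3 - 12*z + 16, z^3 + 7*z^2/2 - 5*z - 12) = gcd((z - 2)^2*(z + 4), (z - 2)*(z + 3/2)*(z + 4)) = z^2 + 2*z - 8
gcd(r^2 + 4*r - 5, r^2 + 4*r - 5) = r^2 + 4*r - 5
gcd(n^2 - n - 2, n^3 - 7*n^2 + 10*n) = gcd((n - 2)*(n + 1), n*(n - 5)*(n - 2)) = n - 2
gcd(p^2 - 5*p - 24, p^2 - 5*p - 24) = p^2 - 5*p - 24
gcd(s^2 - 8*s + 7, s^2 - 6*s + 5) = s - 1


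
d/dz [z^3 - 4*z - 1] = 3*z^2 - 4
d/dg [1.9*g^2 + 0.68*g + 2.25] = 3.8*g + 0.68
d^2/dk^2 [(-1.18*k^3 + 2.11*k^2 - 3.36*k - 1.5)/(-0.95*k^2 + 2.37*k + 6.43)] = (24.235414*k^3 + 38.681718*k^2 + 395.605752*k - 241.70603)/(0.857375*k^6 - 6.416775*k^5 - 1.40106*k^4 + 73.550817*k^3 + 9.48296399999998*k^2 - 293.962239*k - 265.847707)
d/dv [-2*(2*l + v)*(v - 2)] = -4*l - 4*v + 4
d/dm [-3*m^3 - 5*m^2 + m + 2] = -9*m^2 - 10*m + 1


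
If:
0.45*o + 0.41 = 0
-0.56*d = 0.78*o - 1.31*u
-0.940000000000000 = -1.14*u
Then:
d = 3.20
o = -0.91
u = 0.82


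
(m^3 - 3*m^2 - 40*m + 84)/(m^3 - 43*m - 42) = (m - 2)/(m + 1)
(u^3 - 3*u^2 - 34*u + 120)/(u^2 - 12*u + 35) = (u^2 + 2*u - 24)/(u - 7)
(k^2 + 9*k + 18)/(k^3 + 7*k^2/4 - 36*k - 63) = 4*(k + 3)/(4*k^2 - 17*k - 42)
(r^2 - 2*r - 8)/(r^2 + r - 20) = (r + 2)/(r + 5)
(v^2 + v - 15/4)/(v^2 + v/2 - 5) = (v - 3/2)/(v - 2)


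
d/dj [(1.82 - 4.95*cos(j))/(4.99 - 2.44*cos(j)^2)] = (12.078*cos(j)^2 - 8.8816*cos(j) + 24.7005)*sin(j)/(5.9536*cos(j)^4 - 24.3512*cos(j)^2 + 24.9001)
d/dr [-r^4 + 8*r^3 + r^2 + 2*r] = -4*r^3 + 24*r^2 + 2*r + 2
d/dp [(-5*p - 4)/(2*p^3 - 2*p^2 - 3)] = (-10*p^3 + 10*p^2 + 2*p*(3*p - 2)*(5*p + 4) + 15)/(-2*p^3 + 2*p^2 + 3)^2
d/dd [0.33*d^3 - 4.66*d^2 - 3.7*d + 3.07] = 0.99*d^2 - 9.32*d - 3.7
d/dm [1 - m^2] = -2*m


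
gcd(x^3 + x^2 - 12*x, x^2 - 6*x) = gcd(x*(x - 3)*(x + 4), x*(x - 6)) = x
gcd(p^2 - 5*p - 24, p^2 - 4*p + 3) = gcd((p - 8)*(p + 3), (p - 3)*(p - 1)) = 1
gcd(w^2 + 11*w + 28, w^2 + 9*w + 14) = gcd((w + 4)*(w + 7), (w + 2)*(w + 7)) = w + 7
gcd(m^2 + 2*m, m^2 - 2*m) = m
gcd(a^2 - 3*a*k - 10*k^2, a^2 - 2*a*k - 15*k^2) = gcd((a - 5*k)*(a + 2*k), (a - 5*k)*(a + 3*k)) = a - 5*k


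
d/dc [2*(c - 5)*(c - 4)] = 4*c - 18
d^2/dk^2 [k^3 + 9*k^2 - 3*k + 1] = 6*k + 18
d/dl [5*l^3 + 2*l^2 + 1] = l*(15*l + 4)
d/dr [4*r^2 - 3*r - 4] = 8*r - 3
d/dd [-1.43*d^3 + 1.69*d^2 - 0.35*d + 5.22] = -4.29*d^2 + 3.38*d - 0.35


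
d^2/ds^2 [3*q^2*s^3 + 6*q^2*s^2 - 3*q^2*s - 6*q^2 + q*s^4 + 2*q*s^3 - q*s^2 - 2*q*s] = 2*q*(9*q*s + 6*q + 6*s^2 + 6*s - 1)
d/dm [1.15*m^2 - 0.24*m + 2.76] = 2.3*m - 0.24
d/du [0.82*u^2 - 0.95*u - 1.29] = 1.64*u - 0.95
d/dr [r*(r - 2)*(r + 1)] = 3*r^2 - 2*r - 2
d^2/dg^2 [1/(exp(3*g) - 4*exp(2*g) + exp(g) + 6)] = ((-9*exp(2*g) + 16*exp(g) - 1)*(exp(3*g) - 4*exp(2*g) + exp(g) + 6) + 2*(3*exp(2*g) - 8*exp(g) + 1)^2*exp(g))*exp(g)/(exp(3*g) - 4*exp(2*g) + exp(g) + 6)^3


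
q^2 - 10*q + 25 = (q - 5)^2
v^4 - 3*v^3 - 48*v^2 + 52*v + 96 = (v - 8)*(v - 2)*(v + 1)*(v + 6)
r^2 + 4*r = r*(r + 4)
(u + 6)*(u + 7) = u^2 + 13*u + 42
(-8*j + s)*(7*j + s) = -56*j^2 - j*s + s^2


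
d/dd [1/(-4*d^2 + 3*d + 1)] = (8*d - 3)/(-4*d^2 + 3*d + 1)^2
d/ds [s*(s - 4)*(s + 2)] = 3*s^2 - 4*s - 8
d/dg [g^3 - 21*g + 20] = 3*g^2 - 21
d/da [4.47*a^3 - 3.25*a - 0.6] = 13.41*a^2 - 3.25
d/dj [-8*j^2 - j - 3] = -16*j - 1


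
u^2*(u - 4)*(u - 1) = u^4 - 5*u^3 + 4*u^2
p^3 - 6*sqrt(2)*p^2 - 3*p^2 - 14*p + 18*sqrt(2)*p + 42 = (p - 3)*(p - 7*sqrt(2))*(p + sqrt(2))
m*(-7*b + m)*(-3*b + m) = 21*b^2*m - 10*b*m^2 + m^3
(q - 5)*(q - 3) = q^2 - 8*q + 15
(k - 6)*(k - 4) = k^2 - 10*k + 24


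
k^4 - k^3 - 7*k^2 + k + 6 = (k - 3)*(k - 1)*(k + 1)*(k + 2)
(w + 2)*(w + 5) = w^2 + 7*w + 10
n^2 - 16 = (n - 4)*(n + 4)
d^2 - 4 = (d - 2)*(d + 2)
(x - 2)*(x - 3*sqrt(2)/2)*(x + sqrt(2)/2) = x^3 - 2*x^2 - sqrt(2)*x^2 - 3*x/2 + 2*sqrt(2)*x + 3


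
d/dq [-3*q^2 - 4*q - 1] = -6*q - 4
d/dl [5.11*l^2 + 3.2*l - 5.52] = 10.22*l + 3.2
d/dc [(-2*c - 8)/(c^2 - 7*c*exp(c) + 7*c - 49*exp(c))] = 2*(-c^2 + 7*c*exp(c) - 7*c - (c + 4)*(7*c*exp(c) - 2*c + 56*exp(c) - 7) + 49*exp(c))/(c^2 - 7*c*exp(c) + 7*c - 49*exp(c))^2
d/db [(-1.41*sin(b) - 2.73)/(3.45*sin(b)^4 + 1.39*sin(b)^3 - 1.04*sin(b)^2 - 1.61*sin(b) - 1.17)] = (14.5935*sin(b)^4 + 41.5938*sin(b)^3 + 9.9177*sin(b)^2 - 5.6784*sin(b) - 2.7456)*cos(b)/(11.9025*sin(b)^8 + 9.591*sin(b)^7 - 5.2439*sin(b)^6 - 14.0002*sin(b)^5 - 11.4672*sin(b)^4 + 0.0962000000000005*sin(b)^3 + 5.0257*sin(b)^2 + 3.7674*sin(b) + 1.3689)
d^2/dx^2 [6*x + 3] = 0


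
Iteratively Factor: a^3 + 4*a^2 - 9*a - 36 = (a + 3)*(a^2 + a - 12) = (a - 3)*(a + 3)*(a + 4)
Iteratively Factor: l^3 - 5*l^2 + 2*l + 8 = (l - 2)*(l^2 - 3*l - 4) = (l - 2)*(l + 1)*(l - 4)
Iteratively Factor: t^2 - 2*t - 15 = (t - 5)*(t + 3)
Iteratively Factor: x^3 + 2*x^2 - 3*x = (x)*(x^2 + 2*x - 3) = x*(x - 1)*(x + 3)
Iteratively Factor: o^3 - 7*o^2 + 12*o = (o - 4)*(o^2 - 3*o) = (o - 4)*(o - 3)*(o)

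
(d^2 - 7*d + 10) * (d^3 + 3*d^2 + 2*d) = d^5 - 4*d^4 - 9*d^3 + 16*d^2 + 20*d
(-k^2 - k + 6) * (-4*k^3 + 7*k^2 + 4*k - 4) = 4*k^5 - 3*k^4 - 35*k^3 + 42*k^2 + 28*k - 24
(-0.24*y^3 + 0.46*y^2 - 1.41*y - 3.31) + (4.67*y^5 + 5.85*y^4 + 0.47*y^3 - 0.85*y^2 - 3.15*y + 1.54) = 4.67*y^5 + 5.85*y^4 + 0.23*y^3 - 0.39*y^2 - 4.56*y - 1.77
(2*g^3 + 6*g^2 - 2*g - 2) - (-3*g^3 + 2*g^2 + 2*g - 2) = 5*g^3 + 4*g^2 - 4*g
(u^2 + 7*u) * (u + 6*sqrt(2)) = u^3 + 7*u^2 + 6*sqrt(2)*u^2 + 42*sqrt(2)*u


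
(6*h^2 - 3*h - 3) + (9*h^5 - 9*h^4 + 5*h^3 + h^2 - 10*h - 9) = 9*h^5 - 9*h^4 + 5*h^3 + 7*h^2 - 13*h - 12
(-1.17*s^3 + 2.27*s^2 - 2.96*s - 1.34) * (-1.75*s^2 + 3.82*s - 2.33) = 2.0475*s^5 - 8.4419*s^4 + 16.5775*s^3 - 14.2513*s^2 + 1.778*s + 3.1222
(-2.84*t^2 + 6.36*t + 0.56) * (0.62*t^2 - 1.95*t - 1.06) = -1.7608*t^4 + 9.4812*t^3 - 9.0444*t^2 - 7.8336*t - 0.5936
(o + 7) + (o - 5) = 2*o + 2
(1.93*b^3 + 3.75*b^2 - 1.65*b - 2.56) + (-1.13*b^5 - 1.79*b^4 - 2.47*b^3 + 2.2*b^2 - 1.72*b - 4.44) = -1.13*b^5 - 1.79*b^4 - 0.54*b^3 + 5.95*b^2 - 3.37*b - 7.0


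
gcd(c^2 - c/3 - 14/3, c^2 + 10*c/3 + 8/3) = c + 2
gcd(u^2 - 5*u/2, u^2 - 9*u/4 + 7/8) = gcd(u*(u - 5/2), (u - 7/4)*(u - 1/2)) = 1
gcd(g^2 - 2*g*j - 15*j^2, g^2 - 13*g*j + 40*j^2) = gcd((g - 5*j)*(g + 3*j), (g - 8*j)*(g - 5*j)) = g - 5*j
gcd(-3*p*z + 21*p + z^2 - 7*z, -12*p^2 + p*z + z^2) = -3*p + z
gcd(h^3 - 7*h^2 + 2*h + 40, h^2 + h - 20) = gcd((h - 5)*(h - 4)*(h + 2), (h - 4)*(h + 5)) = h - 4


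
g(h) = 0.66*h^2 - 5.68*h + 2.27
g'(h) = 1.32*h - 5.68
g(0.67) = -1.24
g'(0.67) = -4.80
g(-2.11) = 17.19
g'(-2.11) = -8.47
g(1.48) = -4.69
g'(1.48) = -3.73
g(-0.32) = 4.16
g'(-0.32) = -6.10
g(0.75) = -1.62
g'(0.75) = -4.69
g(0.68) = -1.29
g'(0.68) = -4.78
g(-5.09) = 48.28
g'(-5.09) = -12.40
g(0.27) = 0.78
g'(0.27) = -5.32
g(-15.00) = 235.97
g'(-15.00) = -25.48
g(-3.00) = 25.25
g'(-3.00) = -9.64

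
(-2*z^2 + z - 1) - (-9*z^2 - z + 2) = 7*z^2 + 2*z - 3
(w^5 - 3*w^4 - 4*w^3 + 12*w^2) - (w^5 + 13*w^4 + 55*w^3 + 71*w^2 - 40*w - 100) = -16*w^4 - 59*w^3 - 59*w^2 + 40*w + 100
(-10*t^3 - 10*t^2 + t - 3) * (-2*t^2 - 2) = 20*t^5 + 20*t^4 + 18*t^3 + 26*t^2 - 2*t + 6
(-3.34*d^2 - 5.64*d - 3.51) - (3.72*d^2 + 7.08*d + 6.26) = -7.06*d^2 - 12.72*d - 9.77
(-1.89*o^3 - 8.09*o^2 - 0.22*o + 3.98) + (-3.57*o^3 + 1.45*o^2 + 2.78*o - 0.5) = -5.46*o^3 - 6.64*o^2 + 2.56*o + 3.48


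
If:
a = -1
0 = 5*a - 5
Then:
No Solution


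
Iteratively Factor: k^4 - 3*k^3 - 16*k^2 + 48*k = (k + 4)*(k^3 - 7*k^2 + 12*k) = (k - 4)*(k + 4)*(k^2 - 3*k) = (k - 4)*(k - 3)*(k + 4)*(k)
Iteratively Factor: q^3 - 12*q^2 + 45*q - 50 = (q - 5)*(q^2 - 7*q + 10) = (q - 5)^2*(q - 2)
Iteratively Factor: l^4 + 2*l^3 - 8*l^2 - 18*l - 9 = (l + 1)*(l^3 + l^2 - 9*l - 9) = (l + 1)^2*(l^2 - 9) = (l + 1)^2*(l + 3)*(l - 3)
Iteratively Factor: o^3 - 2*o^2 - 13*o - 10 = (o + 1)*(o^2 - 3*o - 10) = (o - 5)*(o + 1)*(o + 2)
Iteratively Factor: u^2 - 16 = (u + 4)*(u - 4)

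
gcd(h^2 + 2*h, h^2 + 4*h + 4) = h + 2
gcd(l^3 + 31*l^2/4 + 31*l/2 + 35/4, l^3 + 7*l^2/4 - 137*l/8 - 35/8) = l + 5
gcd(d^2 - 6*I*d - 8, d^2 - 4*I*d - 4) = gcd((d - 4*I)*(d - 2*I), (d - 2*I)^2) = d - 2*I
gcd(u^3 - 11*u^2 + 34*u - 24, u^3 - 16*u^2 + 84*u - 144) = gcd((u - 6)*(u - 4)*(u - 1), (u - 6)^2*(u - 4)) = u^2 - 10*u + 24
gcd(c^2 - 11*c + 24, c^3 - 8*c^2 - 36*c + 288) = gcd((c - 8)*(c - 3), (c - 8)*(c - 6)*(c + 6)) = c - 8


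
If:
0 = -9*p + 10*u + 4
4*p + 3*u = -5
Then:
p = -38/67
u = -61/67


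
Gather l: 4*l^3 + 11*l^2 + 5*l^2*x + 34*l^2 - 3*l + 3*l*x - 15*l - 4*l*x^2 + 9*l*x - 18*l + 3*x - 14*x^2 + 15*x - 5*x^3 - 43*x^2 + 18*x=4*l^3 + l^2*(5*x + 45) + l*(-4*x^2 + 12*x - 36) - 5*x^3 - 57*x^2 + 36*x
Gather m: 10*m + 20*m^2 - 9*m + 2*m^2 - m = 22*m^2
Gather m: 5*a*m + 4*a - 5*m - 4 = 4*a + m*(5*a - 5) - 4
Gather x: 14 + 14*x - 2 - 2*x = 12*x + 12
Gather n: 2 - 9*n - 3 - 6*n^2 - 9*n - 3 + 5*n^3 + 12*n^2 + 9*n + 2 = 5*n^3 + 6*n^2 - 9*n - 2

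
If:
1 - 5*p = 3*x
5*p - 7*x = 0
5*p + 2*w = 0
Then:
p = 7/50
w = -7/20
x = 1/10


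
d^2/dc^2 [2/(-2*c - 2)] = -2/(c + 1)^3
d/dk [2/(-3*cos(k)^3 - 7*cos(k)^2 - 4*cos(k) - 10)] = 2*(9*sin(k)^2 - 14*cos(k) - 13)*sin(k)/(3*cos(k)^3 + 7*cos(k)^2 + 4*cos(k) + 10)^2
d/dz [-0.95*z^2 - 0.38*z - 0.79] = -1.9*z - 0.38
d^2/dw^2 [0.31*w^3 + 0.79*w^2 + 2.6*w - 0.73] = 1.86*w + 1.58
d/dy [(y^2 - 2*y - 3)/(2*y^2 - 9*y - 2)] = (-5*y^2 + 8*y - 23)/(4*y^4 - 36*y^3 + 73*y^2 + 36*y + 4)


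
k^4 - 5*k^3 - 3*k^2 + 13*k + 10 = (k - 5)*(k - 2)*(k + 1)^2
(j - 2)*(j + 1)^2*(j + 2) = j^4 + 2*j^3 - 3*j^2 - 8*j - 4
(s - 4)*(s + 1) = s^2 - 3*s - 4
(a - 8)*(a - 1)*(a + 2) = a^3 - 7*a^2 - 10*a + 16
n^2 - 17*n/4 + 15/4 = (n - 3)*(n - 5/4)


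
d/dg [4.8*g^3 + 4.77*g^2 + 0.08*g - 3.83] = 14.4*g^2 + 9.54*g + 0.08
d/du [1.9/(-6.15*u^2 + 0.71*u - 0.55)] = (23.37*u - 1.349)/(6.15*u^2 - 0.71*u + 0.55)^2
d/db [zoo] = 0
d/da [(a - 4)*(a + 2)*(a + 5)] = 3*a^2 + 6*a - 18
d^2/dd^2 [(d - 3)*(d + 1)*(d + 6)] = 6*d + 8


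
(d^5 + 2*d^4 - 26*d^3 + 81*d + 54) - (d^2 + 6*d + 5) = d^5 + 2*d^4 - 26*d^3 - d^2 + 75*d + 49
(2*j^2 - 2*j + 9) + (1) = 2*j^2 - 2*j + 10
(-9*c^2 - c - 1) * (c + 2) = -9*c^3 - 19*c^2 - 3*c - 2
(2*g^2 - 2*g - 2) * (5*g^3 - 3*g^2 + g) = 10*g^5 - 16*g^4 - 2*g^3 + 4*g^2 - 2*g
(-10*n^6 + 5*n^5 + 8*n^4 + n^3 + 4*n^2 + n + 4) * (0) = 0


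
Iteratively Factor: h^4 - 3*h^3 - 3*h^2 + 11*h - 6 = (h - 1)*(h^3 - 2*h^2 - 5*h + 6) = (h - 1)*(h + 2)*(h^2 - 4*h + 3) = (h - 3)*(h - 1)*(h + 2)*(h - 1)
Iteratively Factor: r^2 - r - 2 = (r - 2)*(r + 1)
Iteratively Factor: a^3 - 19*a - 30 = (a - 5)*(a^2 + 5*a + 6) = (a - 5)*(a + 2)*(a + 3)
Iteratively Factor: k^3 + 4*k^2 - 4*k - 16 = (k - 2)*(k^2 + 6*k + 8) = (k - 2)*(k + 4)*(k + 2)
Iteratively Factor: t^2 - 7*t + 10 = (t - 5)*(t - 2)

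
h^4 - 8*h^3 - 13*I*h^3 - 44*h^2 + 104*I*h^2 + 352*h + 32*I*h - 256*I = (h - 8)*(h - 8*I)*(h - 4*I)*(h - I)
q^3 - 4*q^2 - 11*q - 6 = (q - 6)*(q + 1)^2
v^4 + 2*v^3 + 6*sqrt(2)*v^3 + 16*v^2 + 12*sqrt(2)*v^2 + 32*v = v*(v + 2)*(v + 2*sqrt(2))*(v + 4*sqrt(2))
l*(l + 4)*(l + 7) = l^3 + 11*l^2 + 28*l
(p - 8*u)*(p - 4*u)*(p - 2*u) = p^3 - 14*p^2*u + 56*p*u^2 - 64*u^3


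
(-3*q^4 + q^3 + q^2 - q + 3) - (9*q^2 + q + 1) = -3*q^4 + q^3 - 8*q^2 - 2*q + 2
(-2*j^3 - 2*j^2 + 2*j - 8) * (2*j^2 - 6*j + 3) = -4*j^5 + 8*j^4 + 10*j^3 - 34*j^2 + 54*j - 24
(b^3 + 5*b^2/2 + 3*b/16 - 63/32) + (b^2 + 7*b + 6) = b^3 + 7*b^2/2 + 115*b/16 + 129/32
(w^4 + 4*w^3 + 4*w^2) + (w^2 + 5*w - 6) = w^4 + 4*w^3 + 5*w^2 + 5*w - 6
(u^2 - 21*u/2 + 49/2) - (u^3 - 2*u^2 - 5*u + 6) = -u^3 + 3*u^2 - 11*u/2 + 37/2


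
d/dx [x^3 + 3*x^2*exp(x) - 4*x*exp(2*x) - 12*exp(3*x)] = 3*x^2*exp(x) + 3*x^2 - 8*x*exp(2*x) + 6*x*exp(x) - 36*exp(3*x) - 4*exp(2*x)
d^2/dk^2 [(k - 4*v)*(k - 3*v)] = 2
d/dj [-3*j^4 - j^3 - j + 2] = -12*j^3 - 3*j^2 - 1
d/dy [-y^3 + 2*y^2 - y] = -3*y^2 + 4*y - 1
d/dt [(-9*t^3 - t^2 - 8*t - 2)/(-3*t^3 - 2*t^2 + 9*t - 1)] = (15*t^4 - 210*t^3 - 16*t^2 - 6*t + 26)/(9*t^6 + 12*t^5 - 50*t^4 - 30*t^3 + 85*t^2 - 18*t + 1)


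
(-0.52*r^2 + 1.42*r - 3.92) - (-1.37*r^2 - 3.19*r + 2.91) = 0.85*r^2 + 4.61*r - 6.83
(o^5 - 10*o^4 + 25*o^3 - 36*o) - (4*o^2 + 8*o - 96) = o^5 - 10*o^4 + 25*o^3 - 4*o^2 - 44*o + 96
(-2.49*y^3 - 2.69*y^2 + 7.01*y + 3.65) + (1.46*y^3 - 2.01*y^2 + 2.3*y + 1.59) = -1.03*y^3 - 4.7*y^2 + 9.31*y + 5.24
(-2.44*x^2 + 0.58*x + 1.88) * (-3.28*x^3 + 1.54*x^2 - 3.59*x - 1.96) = 8.0032*x^5 - 5.66*x^4 + 3.4864*x^3 + 5.5954*x^2 - 7.886*x - 3.6848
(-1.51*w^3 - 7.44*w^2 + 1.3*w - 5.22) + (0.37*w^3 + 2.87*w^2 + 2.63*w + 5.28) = -1.14*w^3 - 4.57*w^2 + 3.93*w + 0.0600000000000005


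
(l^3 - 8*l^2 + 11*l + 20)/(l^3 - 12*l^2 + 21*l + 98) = (l^3 - 8*l^2 + 11*l + 20)/(l^3 - 12*l^2 + 21*l + 98)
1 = 1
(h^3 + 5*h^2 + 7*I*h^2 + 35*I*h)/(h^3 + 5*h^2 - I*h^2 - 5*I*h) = (h + 7*I)/(h - I)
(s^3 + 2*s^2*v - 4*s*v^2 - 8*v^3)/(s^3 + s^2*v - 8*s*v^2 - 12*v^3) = (s - 2*v)/(s - 3*v)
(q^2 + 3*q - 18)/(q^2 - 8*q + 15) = (q + 6)/(q - 5)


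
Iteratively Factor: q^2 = (q)*(q)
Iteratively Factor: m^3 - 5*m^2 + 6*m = (m - 3)*(m^2 - 2*m) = m*(m - 3)*(m - 2)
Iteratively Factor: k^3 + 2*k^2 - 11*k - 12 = (k - 3)*(k^2 + 5*k + 4) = (k - 3)*(k + 1)*(k + 4)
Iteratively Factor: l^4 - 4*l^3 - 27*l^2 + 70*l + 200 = (l - 5)*(l^3 + l^2 - 22*l - 40) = (l - 5)^2*(l^2 + 6*l + 8) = (l - 5)^2*(l + 4)*(l + 2)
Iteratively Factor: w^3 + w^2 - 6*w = (w - 2)*(w^2 + 3*w) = w*(w - 2)*(w + 3)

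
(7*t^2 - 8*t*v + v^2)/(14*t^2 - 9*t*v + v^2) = (t - v)/(2*t - v)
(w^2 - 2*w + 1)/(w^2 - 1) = (w - 1)/(w + 1)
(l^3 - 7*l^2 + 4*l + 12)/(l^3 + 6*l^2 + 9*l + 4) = (l^2 - 8*l + 12)/(l^2 + 5*l + 4)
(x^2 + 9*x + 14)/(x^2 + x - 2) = (x + 7)/(x - 1)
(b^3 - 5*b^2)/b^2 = b - 5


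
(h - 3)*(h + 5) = h^2 + 2*h - 15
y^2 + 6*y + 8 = (y + 2)*(y + 4)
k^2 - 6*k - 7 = (k - 7)*(k + 1)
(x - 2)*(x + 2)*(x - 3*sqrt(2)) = x^3 - 3*sqrt(2)*x^2 - 4*x + 12*sqrt(2)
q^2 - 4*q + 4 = (q - 2)^2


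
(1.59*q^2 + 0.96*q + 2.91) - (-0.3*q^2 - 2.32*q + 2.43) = 1.89*q^2 + 3.28*q + 0.48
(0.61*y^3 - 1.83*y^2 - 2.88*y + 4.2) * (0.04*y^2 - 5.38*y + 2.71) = 0.0244*y^5 - 3.355*y^4 + 11.3833*y^3 + 10.7031*y^2 - 30.4008*y + 11.382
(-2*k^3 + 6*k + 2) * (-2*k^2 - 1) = 4*k^5 - 10*k^3 - 4*k^2 - 6*k - 2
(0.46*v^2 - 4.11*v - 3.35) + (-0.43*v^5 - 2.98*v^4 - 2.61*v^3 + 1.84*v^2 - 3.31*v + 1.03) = -0.43*v^5 - 2.98*v^4 - 2.61*v^3 + 2.3*v^2 - 7.42*v - 2.32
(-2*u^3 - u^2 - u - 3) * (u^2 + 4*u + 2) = -2*u^5 - 9*u^4 - 9*u^3 - 9*u^2 - 14*u - 6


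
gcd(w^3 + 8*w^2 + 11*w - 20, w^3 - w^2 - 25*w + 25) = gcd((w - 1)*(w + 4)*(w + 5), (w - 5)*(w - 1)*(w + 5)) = w^2 + 4*w - 5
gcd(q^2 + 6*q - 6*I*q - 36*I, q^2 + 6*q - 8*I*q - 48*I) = q + 6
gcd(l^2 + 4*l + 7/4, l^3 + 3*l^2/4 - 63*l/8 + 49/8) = l + 7/2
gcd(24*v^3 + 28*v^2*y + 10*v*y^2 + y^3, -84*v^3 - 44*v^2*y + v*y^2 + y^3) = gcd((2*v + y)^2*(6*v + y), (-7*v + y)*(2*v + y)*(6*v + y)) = 12*v^2 + 8*v*y + y^2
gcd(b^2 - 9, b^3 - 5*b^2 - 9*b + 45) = b^2 - 9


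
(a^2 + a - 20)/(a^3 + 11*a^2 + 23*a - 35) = (a - 4)/(a^2 + 6*a - 7)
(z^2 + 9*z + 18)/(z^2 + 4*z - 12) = (z + 3)/(z - 2)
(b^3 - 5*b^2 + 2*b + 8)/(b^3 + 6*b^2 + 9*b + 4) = (b^2 - 6*b + 8)/(b^2 + 5*b + 4)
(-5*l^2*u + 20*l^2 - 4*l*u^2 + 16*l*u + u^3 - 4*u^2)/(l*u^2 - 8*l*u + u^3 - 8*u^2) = (-5*l*u + 20*l + u^2 - 4*u)/(u*(u - 8))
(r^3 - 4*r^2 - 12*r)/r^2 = r - 4 - 12/r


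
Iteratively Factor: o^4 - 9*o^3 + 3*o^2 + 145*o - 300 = (o - 5)*(o^3 - 4*o^2 - 17*o + 60) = (o - 5)^2*(o^2 + o - 12) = (o - 5)^2*(o - 3)*(o + 4)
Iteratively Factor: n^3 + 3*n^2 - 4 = (n + 2)*(n^2 + n - 2) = (n - 1)*(n + 2)*(n + 2)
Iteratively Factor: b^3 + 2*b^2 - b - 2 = (b + 2)*(b^2 - 1) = (b + 1)*(b + 2)*(b - 1)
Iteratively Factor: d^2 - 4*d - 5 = (d - 5)*(d + 1)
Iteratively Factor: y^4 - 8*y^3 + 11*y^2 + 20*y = (y - 5)*(y^3 - 3*y^2 - 4*y) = (y - 5)*(y - 4)*(y^2 + y) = (y - 5)*(y - 4)*(y + 1)*(y)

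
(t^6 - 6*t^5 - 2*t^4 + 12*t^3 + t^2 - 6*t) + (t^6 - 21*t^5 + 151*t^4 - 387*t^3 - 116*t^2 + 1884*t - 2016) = 2*t^6 - 27*t^5 + 149*t^4 - 375*t^3 - 115*t^2 + 1878*t - 2016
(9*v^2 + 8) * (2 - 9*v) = -81*v^3 + 18*v^2 - 72*v + 16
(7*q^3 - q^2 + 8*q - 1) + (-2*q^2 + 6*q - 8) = 7*q^3 - 3*q^2 + 14*q - 9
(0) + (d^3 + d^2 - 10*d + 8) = d^3 + d^2 - 10*d + 8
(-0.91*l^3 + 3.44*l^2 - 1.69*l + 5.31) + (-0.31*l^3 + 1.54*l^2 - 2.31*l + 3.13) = -1.22*l^3 + 4.98*l^2 - 4.0*l + 8.44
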